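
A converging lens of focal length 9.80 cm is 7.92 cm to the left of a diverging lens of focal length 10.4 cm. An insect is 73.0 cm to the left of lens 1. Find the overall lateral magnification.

m = -0.230

Lens 1: 1/d_i1 = 1/(9.80) − 1/(73.0) = 0.08834, so d_i1 = 11.32 cm; m₁ = −d_i1/d_o1 = -0.1551.
d_o2 = 7.92 − (11.32) = -3.400 cm (virtual object).
f₂ = −10.4 cm (diverging).
Lens 2: 1/d_i2 = 1/(-10.4) − 1/(-3.400) = 0.1980, so d_i2 = 5.051 cm; m₂ = −d_i2/d_o2 = +1.486.
m = m₁·m₂ = (-0.1551)(+1.486) = -0.230.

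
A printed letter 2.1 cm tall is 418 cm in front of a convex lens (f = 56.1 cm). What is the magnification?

m = -0.155

1/d_i = 1/f − 1/d_o = 1/(56.10) − 1/(418) = 0.01543, so d_i = 64.80 cm.
m = −d_i/d_o = −(64.80)/(418) = -0.155.
The image is real, inverted and reduced, on the far side of the lens.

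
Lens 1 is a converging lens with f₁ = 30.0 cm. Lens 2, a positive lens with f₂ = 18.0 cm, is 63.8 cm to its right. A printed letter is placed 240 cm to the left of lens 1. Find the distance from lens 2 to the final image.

46.1 cm

Lens 1: 1/d_i1 = 1/f₁ − 1/d_o1 = 1/(30.0) − 1/(240) = 0.02917, so d_i1 = 34.29 cm.
The intermediate image is 34.29 cm to the right of lens 1, which is 63.8 − (34.29) = 29.51 cm to the left of lens 2, so d_o2 = +29.51 cm.
Lens 2: 1/d_i2 = 1/f₂ − 1/d_o2 = 1/(18.0) − 1/(29.51) = 0.02167, so d_i2 = 46.1 cm.
The final image is real, 46.1 cm to the right of lens 2 (overall magnification ≈ 0.22).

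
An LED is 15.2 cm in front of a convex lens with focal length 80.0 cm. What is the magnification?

m = +1.23

1/d_i = 1/f − 1/d_o = 1/(80.00) − 1/(15.2) = -0.05329, so d_i = -18.77 cm.
m = −d_i/d_o = −(-18.77)/(15.2) = +1.23.
The image is virtual, upright and enlarged, on the same side as the object.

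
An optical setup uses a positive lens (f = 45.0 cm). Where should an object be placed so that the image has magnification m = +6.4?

38.0 cm

m = −d_i/d_o ⇒ d_i = −m·d_o.
1/f = 1/d_o + 1/d_i = 1/d_o − 1/(m·d_o) = (1 − 1/m)/d_o, so d_o = f(1 − 1/m) = (45.00)(1 − 1/(+6.4)) = 38.0 cm.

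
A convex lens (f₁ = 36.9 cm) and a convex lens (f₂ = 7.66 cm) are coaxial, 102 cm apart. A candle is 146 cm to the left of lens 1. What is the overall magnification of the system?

m = +0.0576

Lens 1: 1/d_i1 = 1/(36.9) − 1/(146) = 0.02025, so d_i1 = 49.38 cm; m₁ = −d_i1/d_o1 = -0.3382.
d_o2 = 102 − (49.38) = 52.62 cm.
Lens 2: 1/d_i2 = 1/(7.66) − 1/(52.62) = 0.1115, so d_i2 = 8.965 cm; m₂ = −d_i2/d_o2 = -0.1704.
m = m₁·m₂ = (-0.3382)(-0.1704) = +0.0576.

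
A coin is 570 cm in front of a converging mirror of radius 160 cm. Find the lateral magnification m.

m = -0.163

f = R/2 = 160/2 = 80.00 cm.
1/d_i = 1/f − 1/d_o = 1/(80.00) − 1/(570) = 0.01075, so d_i = 93.06 cm.
m = −d_i/d_o = −(93.06)/(570) = -0.163.
The image is real, inverted and reduced, in front of the mirror.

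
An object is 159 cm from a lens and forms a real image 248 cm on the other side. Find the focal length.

Real image ⇒ d_i = +248 cm.
1/f = 1/d_o + 1/d_i = 1/(159) + 1/(248) = 0.01032, so f = 96.9 cm.
Since f is positive, the lens is converging.

f = 96.9 cm (converging)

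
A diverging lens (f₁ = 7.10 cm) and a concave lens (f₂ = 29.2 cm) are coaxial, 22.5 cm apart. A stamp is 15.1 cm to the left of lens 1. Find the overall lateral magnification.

f₁ = −7.10 cm (diverging).
Lens 1: 1/d_i1 = 1/(-7.10) − 1/(15.1) = -0.2071, so d_i1 = -4.829 cm; m₁ = −d_i1/d_o1 = +0.3198.
d_o2 = 22.5 − (-4.829) = 27.33 cm.
f₂ = −29.2 cm (diverging).
Lens 2: 1/d_i2 = 1/(-29.2) − 1/(27.33) = -0.07084, so d_i2 = -14.12 cm; m₂ = −d_i2/d_o2 = +0.5165.
m = m₁·m₂ = (+0.3198)(+0.5165) = +0.165.

m = +0.165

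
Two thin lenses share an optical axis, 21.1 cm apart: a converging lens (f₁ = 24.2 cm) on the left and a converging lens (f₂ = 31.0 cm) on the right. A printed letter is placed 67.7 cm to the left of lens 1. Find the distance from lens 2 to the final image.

Lens 1: 1/d_i1 = 1/f₁ − 1/d_o1 = 1/(24.2) − 1/(67.7) = 0.02655, so d_i1 = 37.66 cm.
The intermediate image is 37.66 cm to the right of lens 1, which lies 16.56 cm to the right of lens 2 — a virtual object — so d_o2 = −16.56 cm.
Lens 2: 1/d_i2 = 1/f₂ − 1/d_o2 = 1/(31.0) − 1/(-16.56) = 0.09264, so d_i2 = 10.8 cm.
The final image is real, 10.8 cm to the right of lens 2 (overall magnification ≈ -0.36).

10.8 cm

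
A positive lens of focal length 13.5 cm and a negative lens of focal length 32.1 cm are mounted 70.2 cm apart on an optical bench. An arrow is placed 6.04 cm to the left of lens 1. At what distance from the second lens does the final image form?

23.0 cm

Lens 1: 1/d_i1 = 1/f₁ − 1/d_o1 = 1/(13.5) − 1/(6.04) = -0.09149, so d_i1 = -10.93 cm.
The intermediate image is 10.93 cm to the left of lens 1 (virtual), which is 70.2 − (-10.93) = 81.13 cm to the left of lens 2, so d_o2 = +81.13 cm.
Lens 2 is diverging, so f₂ = −32.1 cm.
Lens 2: 1/d_i2 = 1/f₂ − 1/d_o2 = 1/(-32.1) − 1/(81.13) = -0.04348, so d_i2 = -23.0 cm.
The final image is virtual, 23.0 cm to the left of lens 2 (overall magnification ≈ 0.51).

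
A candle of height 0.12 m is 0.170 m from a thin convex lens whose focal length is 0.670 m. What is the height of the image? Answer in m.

1/d_i = 1/f − 1/d_o = 1/(0.6700) − 1/(0.170) = -4.390, so d_i = -0.2278 m.
m = −d_i/d_o = +1.340.
|h_i| = |m|·h_o = 1.340 × 0.12 = 0.161 m. The image is virtual, upright and enlarged, on the same side as the object.

0.161 m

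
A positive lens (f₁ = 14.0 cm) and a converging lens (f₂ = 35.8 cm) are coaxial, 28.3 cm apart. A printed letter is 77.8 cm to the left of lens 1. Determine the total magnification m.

m = -0.320

Lens 1: 1/d_i1 = 1/(14.0) − 1/(77.8) = 0.05858, so d_i1 = 17.07 cm; m₁ = −d_i1/d_o1 = -0.2194.
d_o2 = 28.3 − (17.07) = 11.23 cm.
Lens 2: 1/d_i2 = 1/(35.8) − 1/(11.23) = -0.06111, so d_i2 = -16.36 cm; m₂ = −d_i2/d_o2 = +1.457.
m = m₁·m₂ = (-0.2194)(+1.457) = -0.320.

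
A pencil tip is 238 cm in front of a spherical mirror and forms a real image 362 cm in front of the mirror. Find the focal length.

Real image ⇒ d_i = +362 cm.
1/f = 1/d_o + 1/d_i = 1/(238) + 1/(362) = 0.006964, so f = 144 cm.
Since f is positive, the spherical mirror is concave.

f = 144 cm (concave)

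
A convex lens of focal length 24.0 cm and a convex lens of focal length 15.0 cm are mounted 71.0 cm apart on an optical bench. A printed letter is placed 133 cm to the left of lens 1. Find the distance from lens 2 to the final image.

Lens 1: 1/d_i1 = 1/f₁ − 1/d_o1 = 1/(24.0) − 1/(133) = 0.03415, so d_i1 = 29.28 cm.
The intermediate image is 29.28 cm to the right of lens 1, which is 71.0 − (29.28) = 41.72 cm to the left of lens 2, so d_o2 = +41.72 cm.
Lens 2: 1/d_i2 = 1/f₂ − 1/d_o2 = 1/(15.0) − 1/(41.72) = 0.04270, so d_i2 = 23.4 cm.
The final image is real, 23.4 cm to the right of lens 2 (overall magnification ≈ 0.12).

23.4 cm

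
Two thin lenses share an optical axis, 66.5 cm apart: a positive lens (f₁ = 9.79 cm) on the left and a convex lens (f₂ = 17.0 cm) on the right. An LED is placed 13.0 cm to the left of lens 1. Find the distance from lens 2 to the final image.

Lens 1: 1/d_i1 = 1/f₁ − 1/d_o1 = 1/(9.79) − 1/(13.0) = 0.02522, so d_i1 = 39.65 cm.
The intermediate image is 39.65 cm to the right of lens 1, which is 66.5 − (39.65) = 26.85 cm to the left of lens 2, so d_o2 = +26.85 cm.
Lens 2: 1/d_i2 = 1/f₂ − 1/d_o2 = 1/(17.0) − 1/(26.85) = 0.02158, so d_i2 = 46.3 cm.
The final image is real, 46.3 cm to the right of lens 2 (overall magnification ≈ 5.3).

46.3 cm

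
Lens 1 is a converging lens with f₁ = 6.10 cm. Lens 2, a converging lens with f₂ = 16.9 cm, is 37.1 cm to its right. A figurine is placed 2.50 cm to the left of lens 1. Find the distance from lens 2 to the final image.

28.6 cm

Lens 1: 1/d_i1 = 1/f₁ − 1/d_o1 = 1/(6.10) − 1/(2.50) = -0.2361, so d_i1 = -4.236 cm.
The intermediate image is 4.236 cm to the left of lens 1 (virtual), which is 37.1 − (-4.236) = 41.34 cm to the left of lens 2, so d_o2 = +41.34 cm.
Lens 2: 1/d_i2 = 1/f₂ − 1/d_o2 = 1/(16.9) − 1/(41.34) = 0.03498, so d_i2 = 28.6 cm.
The final image is real, 28.6 cm to the right of lens 2 (overall magnification ≈ -1.2).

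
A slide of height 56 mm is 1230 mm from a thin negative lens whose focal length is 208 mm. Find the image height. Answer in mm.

8.10 mm

For a negative lens, f = -208 mm.
1/d_i = 1/f − 1/d_o = 1/(-208.0) − 1/(1230) = -0.005621, so d_i = -177.9 mm.
m = −d_i/d_o = +0.1446.
|h_i| = |m|·h_o = 0.1446 × 56 = 8.10 mm. The image is virtual, upright and reduced, on the same side as the object.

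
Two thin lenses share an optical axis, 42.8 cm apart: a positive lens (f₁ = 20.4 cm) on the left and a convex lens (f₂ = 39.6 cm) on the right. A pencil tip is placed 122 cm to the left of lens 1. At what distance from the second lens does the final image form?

Lens 1: 1/d_i1 = 1/f₁ − 1/d_o1 = 1/(20.4) − 1/(122) = 0.04082, so d_i1 = 24.50 cm.
The intermediate image is 24.50 cm to the right of lens 1, which is 42.8 − (24.50) = 18.30 cm to the left of lens 2, so d_o2 = +18.30 cm.
Lens 2: 1/d_i2 = 1/f₂ − 1/d_o2 = 1/(39.6) − 1/(18.30) = -0.02939, so d_i2 = -34.0 cm.
The final image is virtual, 34.0 cm to the left of lens 2 (overall magnification ≈ -0.37).

34.0 cm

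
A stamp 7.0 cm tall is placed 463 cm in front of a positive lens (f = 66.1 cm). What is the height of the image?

1.17 cm

1/d_i = 1/f − 1/d_o = 1/(66.10) − 1/(463) = 0.01297, so d_i = 77.11 cm.
m = −d_i/d_o = -0.1665.
|h_i| = |m|·h_o = 0.1665 × 7.0 = 1.17 cm. The image is real, inverted and reduced, on the far side of the lens.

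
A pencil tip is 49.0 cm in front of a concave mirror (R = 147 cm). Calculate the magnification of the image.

f = R/2 = 147/2 = 73.50 cm.
1/d_i = 1/f − 1/d_o = 1/(73.50) − 1/(49.0) = -0.006803, so d_i = -147.0 cm.
m = −d_i/d_o = −(-147.0)/(49.0) = +3.00.
The image is virtual, upright and enlarged, behind the mirror.

m = +3.00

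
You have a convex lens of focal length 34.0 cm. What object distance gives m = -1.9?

m = −d_i/d_o ⇒ d_i = −m·d_o.
1/f = 1/d_o + 1/d_i = 1/d_o − 1/(m·d_o) = (1 − 1/m)/d_o, so d_o = f(1 − 1/m) = (34.00)(1 − 1/(-1.9)) = 51.9 cm.

51.9 cm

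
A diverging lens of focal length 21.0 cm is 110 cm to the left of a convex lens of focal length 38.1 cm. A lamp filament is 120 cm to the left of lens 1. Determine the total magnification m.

m = -0.0632

f₁ = −21.0 cm (diverging).
Lens 1: 1/d_i1 = 1/(-21.0) − 1/(120) = -0.05595, so d_i1 = -17.87 cm; m₁ = −d_i1/d_o1 = +0.1489.
d_o2 = 110 − (-17.87) = 127.9 cm.
Lens 2: 1/d_i2 = 1/(38.1) − 1/(127.9) = 0.01843, so d_i2 = 54.26 cm; m₂ = −d_i2/d_o2 = -0.4243.
m = m₁·m₂ = (+0.1489)(-0.4243) = -0.0632.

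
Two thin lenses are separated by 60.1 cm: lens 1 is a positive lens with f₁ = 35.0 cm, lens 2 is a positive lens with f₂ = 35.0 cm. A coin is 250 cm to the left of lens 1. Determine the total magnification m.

Lens 1: 1/d_i1 = 1/(35.0) − 1/(250) = 0.02457, so d_i1 = 40.70 cm; m₁ = −d_i1/d_o1 = -0.1628.
d_o2 = 60.1 − (40.70) = 19.40 cm.
Lens 2: 1/d_i2 = 1/(35.0) − 1/(19.40) = -0.02297, so d_i2 = -43.53 cm; m₂ = −d_i2/d_o2 = +2.244.
m = m₁·m₂ = (-0.1628)(+2.244) = -0.365.

m = -0.365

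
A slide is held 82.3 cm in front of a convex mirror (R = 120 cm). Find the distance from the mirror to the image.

f = R/2 = 120/2 = 60.00 cm; for a convex mirror, f = -60.00 cm.
Mirror equation: 1/q = 1/f − 1/p = 1/(-60.00) − 1/(82.3) = -0.01667 − 0.01215 = -0.02882, so q = -34.7 cm.
The image is virtual, upright and reduced, behind the mirror.

34.7 cm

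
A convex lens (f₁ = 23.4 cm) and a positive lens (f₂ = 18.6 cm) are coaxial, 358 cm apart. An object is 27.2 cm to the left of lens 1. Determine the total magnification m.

Lens 1: 1/d_i1 = 1/(23.4) − 1/(27.2) = 0.005970, so d_i1 = 167.5 cm; m₁ = −d_i1/d_o1 = -6.158.
d_o2 = 358 − (167.5) = 190.5 cm.
Lens 2: 1/d_i2 = 1/(18.6) − 1/(190.5) = 0.04851, so d_i2 = 20.61 cm; m₂ = −d_i2/d_o2 = -0.1082.
m = m₁·m₂ = (-6.158)(-0.1082) = +0.666.

m = +0.666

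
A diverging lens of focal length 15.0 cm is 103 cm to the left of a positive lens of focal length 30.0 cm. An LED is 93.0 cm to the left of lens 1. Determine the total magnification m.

m = -0.0485

f₁ = −15.0 cm (diverging).
Lens 1: 1/d_i1 = 1/(-15.0) − 1/(93.0) = -0.07742, so d_i1 = -12.92 cm; m₁ = −d_i1/d_o1 = +0.1389.
d_o2 = 103 − (-12.92) = 115.9 cm.
Lens 2: 1/d_i2 = 1/(30.0) − 1/(115.9) = 0.02471, so d_i2 = 40.48 cm; m₂ = −d_i2/d_o2 = -0.3492.
m = m₁·m₂ = (+0.1389)(-0.3492) = -0.0485.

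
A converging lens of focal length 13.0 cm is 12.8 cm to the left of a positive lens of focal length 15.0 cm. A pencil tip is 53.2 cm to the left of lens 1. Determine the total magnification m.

m = -0.250

Lens 1: 1/d_i1 = 1/(13.0) − 1/(53.2) = 0.05813, so d_i1 = 17.20 cm; m₁ = −d_i1/d_o1 = -0.3233.
d_o2 = 12.8 − (17.20) = -4.400 cm (virtual object).
Lens 2: 1/d_i2 = 1/(15.0) − 1/(-4.400) = 0.2939, so d_i2 = 3.402 cm; m₂ = −d_i2/d_o2 = +0.7732.
m = m₁·m₂ = (-0.3233)(+0.7732) = -0.250.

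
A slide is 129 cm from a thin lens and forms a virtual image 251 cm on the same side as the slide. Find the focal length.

f = 265 cm (converging)

Virtual image ⇒ d_i = −251 cm.
1/f = 1/d_o + 1/d_i = 1/(129) + 1/(-251) = 0.003768, so f = 265 cm.
Since f is positive, the thin lens is converging.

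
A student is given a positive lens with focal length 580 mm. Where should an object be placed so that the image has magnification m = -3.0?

773 mm

m = −d_i/d_o ⇒ d_i = −m·d_o.
1/f = 1/d_o + 1/d_i = 1/d_o − 1/(m·d_o) = (1 − 1/m)/d_o, so d_o = f(1 − 1/m) = (580.0)(1 − 1/(-3.0)) = 773 mm.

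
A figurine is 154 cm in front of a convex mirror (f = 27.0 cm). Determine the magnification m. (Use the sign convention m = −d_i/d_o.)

For a convex mirror, f = -27.0 cm.
1/d_i = 1/f − 1/d_o = 1/(-27.00) − 1/(154) = -0.04353, so d_i = -22.97 cm.
m = −d_i/d_o = −(-22.97)/(154) = +0.149.
The image is virtual, upright and reduced, behind the mirror.

m = +0.149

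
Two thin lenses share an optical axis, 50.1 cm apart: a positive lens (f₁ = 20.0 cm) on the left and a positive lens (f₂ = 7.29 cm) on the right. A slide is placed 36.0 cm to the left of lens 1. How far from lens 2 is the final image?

Lens 1: 1/d_i1 = 1/f₁ − 1/d_o1 = 1/(20.0) − 1/(36.0) = 0.02222, so d_i1 = 45.00 cm.
The intermediate image is 45.00 cm to the right of lens 1, which is 50.1 − (45.00) = 5.100 cm to the left of lens 2, so d_o2 = +5.100 cm.
Lens 2: 1/d_i2 = 1/f₂ − 1/d_o2 = 1/(7.29) − 1/(5.100) = -0.05890, so d_i2 = -17.0 cm.
The final image is virtual, 17.0 cm to the left of lens 2 (overall magnification ≈ -4.2).

17.0 cm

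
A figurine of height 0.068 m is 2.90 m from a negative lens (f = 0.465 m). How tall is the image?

For a negative lens, f = -0.465 m.
1/d_i = 1/f − 1/d_o = 1/(-0.4650) − 1/(2.90) = -2.495, so d_i = -0.4007 m.
m = −d_i/d_o = +0.1382.
|h_i| = |m|·h_o = 0.1382 × 0.068 = 0.00940 m. The image is virtual, upright and reduced, on the same side as the object.

0.00940 m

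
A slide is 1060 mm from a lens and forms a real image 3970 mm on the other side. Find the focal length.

f = 837 mm (converging)

Real image ⇒ d_i = +3970 mm.
1/f = 1/d_o + 1/d_i = 1/(1060) + 1/(3970) = 0.001195, so f = 837 mm.
Since f is positive, the lens is converging.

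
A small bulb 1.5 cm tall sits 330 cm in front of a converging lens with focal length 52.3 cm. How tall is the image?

1/d_i = 1/f − 1/d_o = 1/(52.30) − 1/(330) = 0.01609, so d_i = 62.15 cm.
m = −d_i/d_o = -0.1883.
|h_i| = |m|·h_o = 0.1883 × 1.5 = 0.282 cm. The image is real, inverted and reduced, on the far side of the lens.

0.282 cm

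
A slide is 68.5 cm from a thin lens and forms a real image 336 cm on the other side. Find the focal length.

f = 56.9 cm (converging)

Real image ⇒ d_i = +336 cm.
1/f = 1/d_o + 1/d_i = 1/(68.5) + 1/(336) = 0.01757, so f = 56.9 cm.
Since f is positive, the thin lens is converging.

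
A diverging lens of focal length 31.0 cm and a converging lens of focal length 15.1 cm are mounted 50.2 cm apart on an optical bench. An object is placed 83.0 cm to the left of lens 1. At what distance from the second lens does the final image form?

Lens 1 is diverging, so f₁ = −31.0 cm.
Lens 1: 1/d_i1 = 1/f₁ − 1/d_o1 = 1/(-31.0) − 1/(83.0) = -0.04431, so d_i1 = -22.57 cm.
The intermediate image is 22.57 cm to the left of lens 1 (virtual), which is 50.2 − (-22.57) = 72.77 cm to the left of lens 2, so d_o2 = +72.77 cm.
Lens 2: 1/d_i2 = 1/f₂ − 1/d_o2 = 1/(15.1) − 1/(72.77) = 0.05248, so d_i2 = 19.1 cm.
The final image is real, 19.1 cm to the right of lens 2 (overall magnification ≈ -0.071).

19.1 cm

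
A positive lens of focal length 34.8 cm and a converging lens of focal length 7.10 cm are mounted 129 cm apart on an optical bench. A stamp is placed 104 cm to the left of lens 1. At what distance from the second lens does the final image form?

7.82 cm

Lens 1: 1/d_i1 = 1/f₁ − 1/d_o1 = 1/(34.8) − 1/(104) = 0.01912, so d_i1 = 52.30 cm.
The intermediate image is 52.30 cm to the right of lens 1, which is 129 − (52.30) = 76.70 cm to the left of lens 2, so d_o2 = +76.70 cm.
Lens 2: 1/d_i2 = 1/f₂ − 1/d_o2 = 1/(7.10) − 1/(76.70) = 0.1278, so d_i2 = 7.82 cm.
The final image is real, 7.82 cm to the right of lens 2 (overall magnification ≈ 0.051).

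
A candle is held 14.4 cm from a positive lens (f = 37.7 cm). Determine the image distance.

Thin-lens equation: 1/d_i = 1/f − 1/d_o = 1/(37.70) − 1/(14.4) = 0.02653 − 0.06944 = -0.04292, so d_i = -23.3 cm.
The image is virtual, upright and enlarged, on the same side as the object.

23.3 cm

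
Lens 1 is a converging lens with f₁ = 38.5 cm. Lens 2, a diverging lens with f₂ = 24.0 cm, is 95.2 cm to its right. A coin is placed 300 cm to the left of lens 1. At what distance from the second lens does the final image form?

Lens 1: 1/d_i1 = 1/f₁ − 1/d_o1 = 1/(38.5) − 1/(300) = 0.02264, so d_i1 = 44.17 cm.
The intermediate image is 44.17 cm to the right of lens 1, which is 95.2 − (44.17) = 51.03 cm to the left of lens 2, so d_o2 = +51.03 cm.
Lens 2 is diverging, so f₂ = −24.0 cm.
Lens 2: 1/d_i2 = 1/f₂ − 1/d_o2 = 1/(-24.0) − 1/(51.03) = -0.06126, so d_i2 = -16.3 cm.
The final image is virtual, 16.3 cm to the left of lens 2 (overall magnification ≈ -0.047).

16.3 cm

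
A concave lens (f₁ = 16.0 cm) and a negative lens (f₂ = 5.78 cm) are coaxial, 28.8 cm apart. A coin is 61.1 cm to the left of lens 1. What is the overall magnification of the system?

f₁ = −16.0 cm (diverging).
Lens 1: 1/d_i1 = 1/(-16.0) − 1/(61.1) = -0.07887, so d_i1 = -12.68 cm; m₁ = −d_i1/d_o1 = +0.2075.
d_o2 = 28.8 − (-12.68) = 41.48 cm.
f₂ = −5.78 cm (diverging).
Lens 2: 1/d_i2 = 1/(-5.78) − 1/(41.48) = -0.1971, so d_i2 = -5.073 cm; m₂ = −d_i2/d_o2 = +0.1223.
m = m₁·m₂ = (+0.2075)(+0.1223) = +0.0254.

m = +0.0254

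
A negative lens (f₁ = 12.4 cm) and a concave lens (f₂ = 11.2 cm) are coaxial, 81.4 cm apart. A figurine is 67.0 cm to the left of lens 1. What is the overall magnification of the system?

f₁ = −12.4 cm (diverging).
Lens 1: 1/d_i1 = 1/(-12.4) − 1/(67.0) = -0.09557, so d_i1 = -10.46 cm; m₁ = −d_i1/d_o1 = +0.1561.
d_o2 = 81.4 − (-10.46) = 91.86 cm.
f₂ = −11.2 cm (diverging).
Lens 2: 1/d_i2 = 1/(-11.2) − 1/(91.86) = -0.1002, so d_i2 = -9.983 cm; m₂ = −d_i2/d_o2 = +0.1087.
m = m₁·m₂ = (+0.1561)(+0.1087) = +0.0170.

m = +0.0170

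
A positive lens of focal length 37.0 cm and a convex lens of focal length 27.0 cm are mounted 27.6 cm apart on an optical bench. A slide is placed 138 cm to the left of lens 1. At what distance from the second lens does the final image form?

Lens 1: 1/d_i1 = 1/f₁ − 1/d_o1 = 1/(37.0) − 1/(138) = 0.01978, so d_i1 = 50.55 cm.
The intermediate image is 50.55 cm to the right of lens 1, which lies 22.95 cm to the right of lens 2 — a virtual object — so d_o2 = −22.95 cm.
Lens 2: 1/d_i2 = 1/f₂ − 1/d_o2 = 1/(27.0) − 1/(-22.95) = 0.08061, so d_i2 = 12.4 cm.
The final image is real, 12.4 cm to the right of lens 2 (overall magnification ≈ -0.20).

12.4 cm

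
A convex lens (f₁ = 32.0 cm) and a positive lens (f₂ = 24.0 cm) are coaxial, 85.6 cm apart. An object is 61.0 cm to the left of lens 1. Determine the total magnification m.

m = -4.64

Lens 1: 1/d_i1 = 1/(32.0) − 1/(61.0) = 0.01486, so d_i1 = 67.31 cm; m₁ = −d_i1/d_o1 = -1.103.
d_o2 = 85.6 − (67.31) = 18.29 cm.
Lens 2: 1/d_i2 = 1/(24.0) − 1/(18.29) = -0.01301, so d_i2 = -76.88 cm; m₂ = −d_i2/d_o2 = +4.203.
m = m₁·m₂ = (-1.103)(+4.203) = -4.64.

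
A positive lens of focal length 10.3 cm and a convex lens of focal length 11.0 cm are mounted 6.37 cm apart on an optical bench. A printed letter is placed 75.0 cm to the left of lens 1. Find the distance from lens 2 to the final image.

Lens 1: 1/d_i1 = 1/f₁ − 1/d_o1 = 1/(10.3) − 1/(75.0) = 0.08375, so d_i1 = 11.94 cm.
The intermediate image is 11.94 cm to the right of lens 1, which lies 5.570 cm to the right of lens 2 — a virtual object — so d_o2 = −5.570 cm.
Lens 2: 1/d_i2 = 1/f₂ − 1/d_o2 = 1/(11.0) − 1/(-5.570) = 0.2704, so d_i2 = 3.70 cm.
The final image is real, 3.70 cm to the right of lens 2 (overall magnification ≈ -0.11).

3.70 cm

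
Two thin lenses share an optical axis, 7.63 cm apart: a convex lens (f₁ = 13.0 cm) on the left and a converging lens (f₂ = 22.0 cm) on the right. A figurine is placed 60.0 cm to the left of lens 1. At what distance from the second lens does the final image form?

Lens 1: 1/d_i1 = 1/f₁ − 1/d_o1 = 1/(13.0) − 1/(60.0) = 0.06026, so d_i1 = 16.60 cm.
The intermediate image is 16.60 cm to the right of lens 1, which lies 8.970 cm to the right of lens 2 — a virtual object — so d_o2 = −8.970 cm.
Lens 2: 1/d_i2 = 1/f₂ − 1/d_o2 = 1/(22.0) − 1/(-8.970) = 0.1569, so d_i2 = 6.37 cm.
The final image is real, 6.37 cm to the right of lens 2 (overall magnification ≈ -0.20).

6.37 cm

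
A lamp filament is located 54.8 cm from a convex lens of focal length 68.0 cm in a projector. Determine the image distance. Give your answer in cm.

282 cm

Thin-lens equation: 1/s_i = 1/f − 1/s_o = 1/(68.00) − 1/(54.8) = 0.01471 − 0.01825 = -0.003542, so s_i = -282 cm.
The image is virtual, upright and enlarged, on the same side as the object.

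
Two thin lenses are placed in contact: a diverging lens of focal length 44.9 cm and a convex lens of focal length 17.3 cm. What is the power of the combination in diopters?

P₁ = 1/f₁ = 1/(-0.449 m) = -2.227 D; P₂ = 1/f₂ = 1/(0.173 m) = +5.780 D.
For thin lenses in contact, P = P₁ + P₂ = (-2.227) + (+5.780) = +3.55 D.

P = +3.55 D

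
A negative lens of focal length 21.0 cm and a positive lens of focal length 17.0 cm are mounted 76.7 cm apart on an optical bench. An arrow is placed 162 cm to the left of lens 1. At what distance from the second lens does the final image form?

20.7 cm

Lens 1 is diverging, so f₁ = −21.0 cm.
Lens 1: 1/d_i1 = 1/f₁ − 1/d_o1 = 1/(-21.0) − 1/(162) = -0.05379, so d_i1 = -18.59 cm.
The intermediate image is 18.59 cm to the left of lens 1 (virtual), which is 76.7 − (-18.59) = 95.29 cm to the left of lens 2, so d_o2 = +95.29 cm.
Lens 2: 1/d_i2 = 1/f₂ − 1/d_o2 = 1/(17.0) − 1/(95.29) = 0.04833, so d_i2 = 20.7 cm.
The final image is real, 20.7 cm to the right of lens 2 (overall magnification ≈ -0.025).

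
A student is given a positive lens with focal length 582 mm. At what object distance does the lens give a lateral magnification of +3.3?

m = −d_i/d_o ⇒ d_i = −m·d_o.
1/f = 1/d_o + 1/d_i = 1/d_o − 1/(m·d_o) = (1 − 1/m)/d_o, so d_o = f(1 − 1/m) = (582.0)(1 − 1/(+3.3)) = 406 mm.

406 mm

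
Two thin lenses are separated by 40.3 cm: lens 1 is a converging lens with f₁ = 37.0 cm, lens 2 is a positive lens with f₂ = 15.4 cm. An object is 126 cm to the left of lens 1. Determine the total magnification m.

m = -0.233

Lens 1: 1/d_i1 = 1/(37.0) − 1/(126) = 0.01909, so d_i1 = 52.38 cm; m₁ = −d_i1/d_o1 = -0.4157.
d_o2 = 40.3 − (52.38) = -12.08 cm (virtual object).
Lens 2: 1/d_i2 = 1/(15.4) − 1/(-12.08) = 0.1477, so d_i2 = 6.770 cm; m₂ = −d_i2/d_o2 = +0.5604.
m = m₁·m₂ = (-0.4157)(+0.5604) = -0.233.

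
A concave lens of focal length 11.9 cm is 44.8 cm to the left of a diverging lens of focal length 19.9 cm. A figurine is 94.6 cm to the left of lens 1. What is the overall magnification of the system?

f₁ = −11.9 cm (diverging).
Lens 1: 1/d_i1 = 1/(-11.9) − 1/(94.6) = -0.09460, so d_i1 = -10.57 cm; m₁ = −d_i1/d_o1 = +0.1117.
d_o2 = 44.8 − (-10.57) = 55.37 cm.
f₂ = −19.9 cm (diverging).
Lens 2: 1/d_i2 = 1/(-19.9) − 1/(55.37) = -0.06831, so d_i2 = -14.64 cm; m₂ = −d_i2/d_o2 = +0.2644.
m = m₁·m₂ = (+0.1117)(+0.2644) = +0.0295.

m = +0.0295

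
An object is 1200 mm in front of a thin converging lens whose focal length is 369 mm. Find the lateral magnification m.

1/d_i = 1/f − 1/d_o = 1/(369.0) − 1/(1200) = 0.001877, so d_i = 532.9 mm.
m = −d_i/d_o = −(532.9)/(1200) = -0.444.
The image is real, inverted and reduced, on the far side of the lens.

m = -0.444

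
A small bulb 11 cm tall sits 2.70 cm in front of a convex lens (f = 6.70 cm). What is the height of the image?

18.4 cm

1/d_i = 1/f − 1/d_o = 1/(6.700) − 1/(2.70) = -0.2211, so d_i = -4.523 cm.
m = −d_i/d_o = +1.675.
|h_i| = |m|·h_o = 1.675 × 11 = 18.4 cm. The image is virtual, upright and enlarged, on the same side as the object.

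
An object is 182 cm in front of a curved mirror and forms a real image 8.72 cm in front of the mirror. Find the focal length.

f = 8.32 cm (concave)

Real image ⇒ d_i = +8.72 cm.
1/f = 1/d_o + 1/d_i = 1/(182) + 1/(8.72) = 0.1202, so f = 8.32 cm.
Since f is positive, the curved mirror is concave.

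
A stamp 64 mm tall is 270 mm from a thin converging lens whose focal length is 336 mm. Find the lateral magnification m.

m = +5.09

1/d_i = 1/f − 1/d_o = 1/(336.0) − 1/(270) = -0.0007275, so d_i = -1375 mm.
m = −d_i/d_o = −(-1375)/(270) = +5.09.
The image is virtual, upright and enlarged, on the same side as the object.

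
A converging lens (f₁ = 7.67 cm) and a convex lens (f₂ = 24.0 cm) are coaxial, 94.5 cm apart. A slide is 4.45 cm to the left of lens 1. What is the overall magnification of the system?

Lens 1: 1/d_i1 = 1/(7.67) − 1/(4.45) = -0.09434, so d_i1 = -10.60 cm; m₁ = −d_i1/d_o1 = +2.382.
d_o2 = 94.5 − (-10.60) = 105.1 cm.
Lens 2: 1/d_i2 = 1/(24.0) − 1/(105.1) = 0.03215, so d_i2 = 31.10 cm; m₂ = −d_i2/d_o2 = -0.2959.
m = m₁·m₂ = (+2.382)(-0.2959) = -0.705.

m = -0.705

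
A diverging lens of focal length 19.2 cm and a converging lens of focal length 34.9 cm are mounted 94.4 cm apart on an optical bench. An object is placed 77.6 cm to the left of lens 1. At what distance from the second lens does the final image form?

Lens 1 is diverging, so f₁ = −19.2 cm.
Lens 1: 1/d_i1 = 1/f₁ − 1/d_o1 = 1/(-19.2) − 1/(77.6) = -0.06497, so d_i1 = -15.39 cm.
The intermediate image is 15.39 cm to the left of lens 1 (virtual), which is 94.4 − (-15.39) = 109.8 cm to the left of lens 2, so d_o2 = +109.8 cm.
Lens 2: 1/d_i2 = 1/f₂ − 1/d_o2 = 1/(34.9) − 1/(109.8) = 0.01955, so d_i2 = 51.2 cm.
The final image is real, 51.2 cm to the right of lens 2 (overall magnification ≈ -0.092).

51.2 cm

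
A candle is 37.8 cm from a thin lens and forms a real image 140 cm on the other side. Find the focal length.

Real image ⇒ d_i = +140 cm.
1/f = 1/d_o + 1/d_i = 1/(37.8) + 1/(140) = 0.03360, so f = 29.8 cm.
Since f is positive, the thin lens is converging.

f = 29.8 cm (converging)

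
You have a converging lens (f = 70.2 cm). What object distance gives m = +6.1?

58.7 cm

m = −d_i/d_o ⇒ d_i = −m·d_o.
1/f = 1/d_o + 1/d_i = 1/d_o − 1/(m·d_o) = (1 − 1/m)/d_o, so d_o = f(1 − 1/m) = (70.20)(1 − 1/(+6.1)) = 58.7 cm.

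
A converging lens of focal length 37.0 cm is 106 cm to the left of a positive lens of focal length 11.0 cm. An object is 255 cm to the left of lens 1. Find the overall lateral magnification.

m = +0.0361

Lens 1: 1/d_i1 = 1/(37.0) − 1/(255) = 0.02311, so d_i1 = 43.28 cm; m₁ = −d_i1/d_o1 = -0.1697.
d_o2 = 106 − (43.28) = 62.72 cm.
Lens 2: 1/d_i2 = 1/(11.0) − 1/(62.72) = 0.07497, so d_i2 = 13.34 cm; m₂ = −d_i2/d_o2 = -0.2127.
m = m₁·m₂ = (-0.1697)(-0.2127) = +0.0361.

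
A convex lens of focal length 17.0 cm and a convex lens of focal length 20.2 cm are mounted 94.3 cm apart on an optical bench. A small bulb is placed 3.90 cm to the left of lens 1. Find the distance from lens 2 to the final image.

25.4 cm

Lens 1: 1/d_i1 = 1/f₁ − 1/d_o1 = 1/(17.0) − 1/(3.90) = -0.1976, so d_i1 = -5.061 cm.
The intermediate image is 5.061 cm to the left of lens 1 (virtual), which is 94.3 − (-5.061) = 99.36 cm to the left of lens 2, so d_o2 = +99.36 cm.
Lens 2: 1/d_i2 = 1/f₂ − 1/d_o2 = 1/(20.2) − 1/(99.36) = 0.03944, so d_i2 = 25.4 cm.
The final image is real, 25.4 cm to the right of lens 2 (overall magnification ≈ -0.33).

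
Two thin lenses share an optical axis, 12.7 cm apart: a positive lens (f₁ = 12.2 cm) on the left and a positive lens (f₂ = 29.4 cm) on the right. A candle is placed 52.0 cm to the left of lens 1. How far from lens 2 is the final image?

Lens 1: 1/d_i1 = 1/f₁ − 1/d_o1 = 1/(12.2) − 1/(52.0) = 0.06274, so d_i1 = 15.94 cm.
The intermediate image is 15.94 cm to the right of lens 1, which lies 3.240 cm to the right of lens 2 — a virtual object — so d_o2 = −3.240 cm.
Lens 2: 1/d_i2 = 1/f₂ − 1/d_o2 = 1/(29.4) − 1/(-3.240) = 0.3427, so d_i2 = 2.92 cm.
The final image is real, 2.92 cm to the right of lens 2 (overall magnification ≈ -0.28).

2.92 cm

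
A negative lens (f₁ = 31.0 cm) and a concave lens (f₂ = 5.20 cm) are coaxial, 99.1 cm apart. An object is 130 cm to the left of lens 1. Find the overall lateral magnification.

m = +0.00774

f₁ = −31.0 cm (diverging).
Lens 1: 1/d_i1 = 1/(-31.0) − 1/(130) = -0.03995, so d_i1 = -25.03 cm; m₁ = −d_i1/d_o1 = +0.1925.
d_o2 = 99.1 − (-25.03) = 124.1 cm.
f₂ = −5.20 cm (diverging).
Lens 2: 1/d_i2 = 1/(-5.20) − 1/(124.1) = -0.2004, so d_i2 = -4.991 cm; m₂ = −d_i2/d_o2 = +0.04022.
m = m₁·m₂ = (+0.1925)(+0.04022) = +0.00774.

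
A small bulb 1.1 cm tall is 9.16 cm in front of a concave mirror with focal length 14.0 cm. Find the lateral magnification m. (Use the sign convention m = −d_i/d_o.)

1/d_i = 1/f − 1/d_o = 1/(14.00) − 1/(9.16) = -0.03774, so d_i = -26.50 cm.
m = −d_i/d_o = −(-26.50)/(9.16) = +2.89.
The image is virtual, upright and enlarged, behind the mirror.

m = +2.89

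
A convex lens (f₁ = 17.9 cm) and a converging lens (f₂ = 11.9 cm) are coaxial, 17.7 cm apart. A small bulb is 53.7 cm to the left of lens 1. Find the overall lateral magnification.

m = -0.283

Lens 1: 1/d_i1 = 1/(17.9) − 1/(53.7) = 0.03724, so d_i1 = 26.85 cm; m₁ = −d_i1/d_o1 = -0.5000.
d_o2 = 17.7 − (26.85) = -9.150 cm (virtual object).
Lens 2: 1/d_i2 = 1/(11.9) − 1/(-9.150) = 0.1933, so d_i2 = 5.173 cm; m₂ = −d_i2/d_o2 = +0.5653.
m = m₁·m₂ = (-0.5000)(+0.5653) = -0.283.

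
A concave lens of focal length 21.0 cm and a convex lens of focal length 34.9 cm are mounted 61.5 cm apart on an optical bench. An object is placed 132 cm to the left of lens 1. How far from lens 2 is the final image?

Lens 1 is diverging, so f₁ = −21.0 cm.
Lens 1: 1/d_i1 = 1/f₁ − 1/d_o1 = 1/(-21.0) − 1/(132) = -0.05519, so d_i1 = -18.12 cm.
The intermediate image is 18.12 cm to the left of lens 1 (virtual), which is 61.5 − (-18.12) = 79.62 cm to the left of lens 2, so d_o2 = +79.62 cm.
Lens 2: 1/d_i2 = 1/f₂ − 1/d_o2 = 1/(34.9) − 1/(79.62) = 0.01609, so d_i2 = 62.1 cm.
The final image is real, 62.1 cm to the right of lens 2 (overall magnification ≈ -0.11).

62.1 cm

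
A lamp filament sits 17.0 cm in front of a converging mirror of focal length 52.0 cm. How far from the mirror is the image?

25.3 cm

Mirror equation: 1/v = 1/f − 1/u = 1/(52.00) − 1/(17.0) = 0.01923 − 0.05882 = -0.03959, so v = -25.3 cm.
The image is virtual, upright and enlarged, behind the mirror.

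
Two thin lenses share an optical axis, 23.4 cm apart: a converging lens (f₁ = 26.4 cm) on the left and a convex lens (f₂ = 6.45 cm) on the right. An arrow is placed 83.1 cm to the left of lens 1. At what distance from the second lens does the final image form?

4.54 cm

Lens 1: 1/d_i1 = 1/f₁ − 1/d_o1 = 1/(26.4) − 1/(83.1) = 0.02585, so d_i1 = 38.69 cm.
The intermediate image is 38.69 cm to the right of lens 1, which lies 15.29 cm to the right of lens 2 — a virtual object — so d_o2 = −15.29 cm.
Lens 2: 1/d_i2 = 1/f₂ − 1/d_o2 = 1/(6.45) − 1/(-15.29) = 0.2204, so d_i2 = 4.54 cm.
The final image is real, 4.54 cm to the right of lens 2 (overall magnification ≈ -0.14).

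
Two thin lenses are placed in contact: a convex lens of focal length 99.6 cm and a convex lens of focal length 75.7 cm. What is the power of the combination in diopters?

P₁ = 1/f₁ = 1/(0.996 m) = +1.004 D; P₂ = 1/f₂ = 1/(0.757 m) = +1.321 D.
For thin lenses in contact, P = P₁ + P₂ = (+1.004) + (+1.321) = +2.33 D.

P = +2.33 D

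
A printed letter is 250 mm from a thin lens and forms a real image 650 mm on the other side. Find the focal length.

f = 181 mm (converging)

Real image ⇒ d_i = +650 mm.
1/f = 1/d_o + 1/d_i = 1/(250) + 1/(650) = 0.005538, so f = 181 mm.
Since f is positive, the thin lens is converging.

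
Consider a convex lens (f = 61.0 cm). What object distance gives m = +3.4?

43.1 cm

m = −d_i/d_o ⇒ d_i = −m·d_o.
1/f = 1/d_o + 1/d_i = 1/d_o − 1/(m·d_o) = (1 − 1/m)/d_o, so d_o = f(1 − 1/m) = (61.00)(1 − 1/(+3.4)) = 43.1 cm.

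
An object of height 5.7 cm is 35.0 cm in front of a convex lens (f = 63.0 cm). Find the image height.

1/d_i = 1/f − 1/d_o = 1/(63.00) − 1/(35.0) = -0.01270, so d_i = -78.75 cm.
m = −d_i/d_o = +2.250.
|h_i| = |m|·h_o = 2.250 × 5.7 = 12.8 cm. The image is virtual, upright and enlarged, on the same side as the object.

12.8 cm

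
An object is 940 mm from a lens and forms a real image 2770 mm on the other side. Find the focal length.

Real image ⇒ d_i = +2770 mm.
1/f = 1/d_o + 1/d_i = 1/(940) + 1/(2770) = 0.001425, so f = 702 mm.
Since f is positive, the lens is converging.

f = 702 mm (converging)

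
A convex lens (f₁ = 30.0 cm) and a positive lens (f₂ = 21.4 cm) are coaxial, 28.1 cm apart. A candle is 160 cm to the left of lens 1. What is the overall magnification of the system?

Lens 1: 1/d_i1 = 1/(30.0) − 1/(160) = 0.02708, so d_i1 = 36.92 cm; m₁ = −d_i1/d_o1 = -0.2308.
d_o2 = 28.1 − (36.92) = -8.820 cm (virtual object).
Lens 2: 1/d_i2 = 1/(21.4) − 1/(-8.820) = 0.1601, so d_i2 = 6.246 cm; m₂ = −d_i2/d_o2 = +0.7081.
m = m₁·m₂ = (-0.2308)(+0.7081) = -0.163.

m = -0.163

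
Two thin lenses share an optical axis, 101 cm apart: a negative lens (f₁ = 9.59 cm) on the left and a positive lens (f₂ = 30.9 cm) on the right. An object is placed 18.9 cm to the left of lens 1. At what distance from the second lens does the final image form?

43.4 cm

Lens 1 is diverging, so f₁ = −9.59 cm.
Lens 1: 1/d_i1 = 1/f₁ − 1/d_o1 = 1/(-9.59) − 1/(18.9) = -0.1572, so d_i1 = -6.362 cm.
The intermediate image is 6.362 cm to the left of lens 1 (virtual), which is 101 − (-6.362) = 107.4 cm to the left of lens 2, so d_o2 = +107.4 cm.
Lens 2: 1/d_i2 = 1/f₂ − 1/d_o2 = 1/(30.9) − 1/(107.4) = 0.02305, so d_i2 = 43.4 cm.
The final image is real, 43.4 cm to the right of lens 2 (overall magnification ≈ -0.14).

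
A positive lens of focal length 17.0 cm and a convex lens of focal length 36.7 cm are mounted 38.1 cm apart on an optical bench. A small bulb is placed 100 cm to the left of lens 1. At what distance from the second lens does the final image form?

33.9 cm

Lens 1: 1/d_i1 = 1/f₁ − 1/d_o1 = 1/(17.0) − 1/(100) = 0.04882, so d_i1 = 20.48 cm.
The intermediate image is 20.48 cm to the right of lens 1, which is 38.1 − (20.48) = 17.62 cm to the left of lens 2, so d_o2 = +17.62 cm.
Lens 2: 1/d_i2 = 1/f₂ − 1/d_o2 = 1/(36.7) − 1/(17.62) = -0.02951, so d_i2 = -33.9 cm.
The final image is virtual, 33.9 cm to the left of lens 2 (overall magnification ≈ -0.39).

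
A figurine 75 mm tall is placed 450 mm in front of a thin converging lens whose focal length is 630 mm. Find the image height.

262 mm

1/d_i = 1/f − 1/d_o = 1/(630.0) − 1/(450) = -0.0006349, so d_i = -1575 mm.
m = −d_i/d_o = +3.500.
|h_i| = |m|·h_o = 3.500 × 75 = 262 mm. The image is virtual, upright and enlarged, on the same side as the object.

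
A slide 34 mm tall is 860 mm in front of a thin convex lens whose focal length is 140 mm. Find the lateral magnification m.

m = -0.194

1/d_i = 1/f − 1/d_o = 1/(140.0) − 1/(860) = 0.005980, so d_i = 167.2 mm.
m = −d_i/d_o = −(167.2)/(860) = -0.194.
The image is real, inverted and reduced, on the far side of the lens.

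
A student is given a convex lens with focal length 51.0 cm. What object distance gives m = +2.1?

26.7 cm

m = −d_i/d_o ⇒ d_i = −m·d_o.
1/f = 1/d_o + 1/d_i = 1/d_o − 1/(m·d_o) = (1 − 1/m)/d_o, so d_o = f(1 − 1/m) = (51.00)(1 − 1/(+2.1)) = 26.7 cm.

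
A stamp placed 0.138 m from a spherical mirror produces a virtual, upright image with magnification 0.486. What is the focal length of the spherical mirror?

m = −d_i/d_o ⇒ d_i = −m·d_o = −(+0.486)·(0.138) = -0.06707 m.
1/f = 1/d_o + 1/d_i = 1/(0.138) + 1/(-0.06707) = -7.663, so f = -0.130 m.
Since f is negative, the spherical mirror is convex.

f = -0.130 m (convex)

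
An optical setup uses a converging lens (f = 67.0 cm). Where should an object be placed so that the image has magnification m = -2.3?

m = −d_i/d_o ⇒ d_i = −m·d_o.
1/f = 1/d_o + 1/d_i = 1/d_o − 1/(m·d_o) = (1 − 1/m)/d_o, so d_o = f(1 − 1/m) = (67.00)(1 − 1/(-2.3)) = 96.1 cm.

96.1 cm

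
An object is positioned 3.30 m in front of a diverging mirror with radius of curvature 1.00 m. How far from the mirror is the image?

f = R/2 = 1.00/2 = 0.5000 m; for a diverging mirror, f = -0.5000 m.
Mirror equation: 1/s_i = 1/f − 1/s_o = 1/(-0.5000) − 1/(3.30) = -2.000 − 0.3030 = -2.303, so s_i = -0.434 m.
The image is virtual, upright and reduced, behind the mirror.

0.434 m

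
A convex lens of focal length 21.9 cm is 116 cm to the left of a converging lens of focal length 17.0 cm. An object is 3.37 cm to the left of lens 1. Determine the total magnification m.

Lens 1: 1/d_i1 = 1/(21.9) − 1/(3.37) = -0.2511, so d_i1 = -3.983 cm; m₁ = −d_i1/d_o1 = +1.182.
d_o2 = 116 − (-3.983) = 120.0 cm.
Lens 2: 1/d_i2 = 1/(17.0) − 1/(120.0) = 0.05049, so d_i2 = 19.81 cm; m₂ = −d_i2/d_o2 = -0.1650.
m = m₁·m₂ = (+1.182)(-0.1650) = -0.195.

m = -0.195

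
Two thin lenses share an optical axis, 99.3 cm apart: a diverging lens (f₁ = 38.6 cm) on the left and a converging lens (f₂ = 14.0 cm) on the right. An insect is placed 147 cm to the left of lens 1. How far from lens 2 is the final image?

15.7 cm

Lens 1 is diverging, so f₁ = −38.6 cm.
Lens 1: 1/d_i1 = 1/f₁ − 1/d_o1 = 1/(-38.6) − 1/(147) = -0.03271, so d_i1 = -30.57 cm.
The intermediate image is 30.57 cm to the left of lens 1 (virtual), which is 99.3 − (-30.57) = 129.9 cm to the left of lens 2, so d_o2 = +129.9 cm.
Lens 2: 1/d_i2 = 1/f₂ − 1/d_o2 = 1/(14.0) − 1/(129.9) = 0.06373, so d_i2 = 15.7 cm.
The final image is real, 15.7 cm to the right of lens 2 (overall magnification ≈ -0.025).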